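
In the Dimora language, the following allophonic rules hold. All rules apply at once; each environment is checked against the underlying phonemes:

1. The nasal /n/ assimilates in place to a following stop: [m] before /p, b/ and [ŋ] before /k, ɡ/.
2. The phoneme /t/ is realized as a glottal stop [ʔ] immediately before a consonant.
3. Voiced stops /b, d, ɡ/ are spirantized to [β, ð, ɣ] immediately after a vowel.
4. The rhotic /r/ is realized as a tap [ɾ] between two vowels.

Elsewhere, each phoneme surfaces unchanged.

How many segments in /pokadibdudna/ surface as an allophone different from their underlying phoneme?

3

Segments that undergo a rule: /d/ → [ð] (rule 3); /b/ → [β] (rule 3); /d/ → [ð] (rule 3).
All other segments surface unchanged.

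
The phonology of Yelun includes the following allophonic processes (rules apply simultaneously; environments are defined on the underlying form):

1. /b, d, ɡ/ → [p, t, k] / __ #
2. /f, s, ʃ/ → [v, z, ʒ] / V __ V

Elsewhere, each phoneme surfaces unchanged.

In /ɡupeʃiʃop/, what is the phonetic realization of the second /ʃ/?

[ʒ]

/ʃ/ (between /i/ and /o/): between two vowels, so rule 2 applies → [ʒ].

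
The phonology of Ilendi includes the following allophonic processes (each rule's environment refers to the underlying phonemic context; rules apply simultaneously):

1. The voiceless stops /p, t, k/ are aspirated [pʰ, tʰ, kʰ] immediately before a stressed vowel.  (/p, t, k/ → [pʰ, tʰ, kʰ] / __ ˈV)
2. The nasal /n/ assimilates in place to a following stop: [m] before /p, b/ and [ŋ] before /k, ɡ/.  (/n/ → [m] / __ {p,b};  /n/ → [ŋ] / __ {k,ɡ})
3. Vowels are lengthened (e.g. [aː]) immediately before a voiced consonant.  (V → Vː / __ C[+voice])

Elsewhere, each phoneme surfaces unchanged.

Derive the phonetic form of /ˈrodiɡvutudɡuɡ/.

[ˈroːdiːɡvutuːdɡuːɡ]

/r/ (word-initial) is unaffected → [r].
/o/ (between /r/ and /d/): before a voiced consonant, so rule 3 applies → [oː].
/d/ (between /o/ and /i/): no rule targets it → [d].
/i/ (between /d/ and /ɡ/) occurs before a voiced consonant → [iː] by rule 3.
/ɡ/ (between /i/ and /v/) is unaffected → [ɡ].
/v/ (between /ɡ/ and /u/): no rule targets it → [v].
/u/ — between /v/ and /t/; rule 3 does not apply here → [u].
/t/ (between /u/ and /u/): rule 1 targets it, but not immediately before a stressed vowel → unchanged [t].
/u/ (between /t/ and /d/) occurs before a voiced consonant → [uː] by rule 3.
/d/ (between /u/ and /ɡ/): no rule targets it → [d].
/ɡ/ stays [ɡ].
Rule 3 applies to /u/ (between /ɡ/ and /ɡ/: before a voiced consonant) → [uː].
/ɡ/ (word-final) is unaffected → [ɡ].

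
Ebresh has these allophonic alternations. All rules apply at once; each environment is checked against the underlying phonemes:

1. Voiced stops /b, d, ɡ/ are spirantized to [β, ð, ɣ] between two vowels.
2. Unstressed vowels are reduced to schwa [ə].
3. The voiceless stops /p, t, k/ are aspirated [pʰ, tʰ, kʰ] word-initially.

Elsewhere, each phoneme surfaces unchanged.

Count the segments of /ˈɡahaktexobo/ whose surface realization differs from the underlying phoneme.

5

Segments that undergo a rule: /a/ → [ə] (rule 2); /e/ → [ə] (rule 2); /o/ → [ə] (rule 2); /b/ → [β] (rule 1); /o/ → [ə] (rule 2).
All other segments surface unchanged.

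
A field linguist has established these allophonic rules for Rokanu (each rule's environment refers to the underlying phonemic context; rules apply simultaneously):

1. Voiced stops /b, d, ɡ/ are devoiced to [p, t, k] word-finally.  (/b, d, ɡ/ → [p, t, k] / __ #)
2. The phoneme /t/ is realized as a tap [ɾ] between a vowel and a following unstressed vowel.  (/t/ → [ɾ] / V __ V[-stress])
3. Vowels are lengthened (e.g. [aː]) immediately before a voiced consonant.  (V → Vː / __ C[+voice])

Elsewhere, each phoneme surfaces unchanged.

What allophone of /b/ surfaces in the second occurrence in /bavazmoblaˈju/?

/b/ (between /o/ and /l/) is in the target of rule 1 but the environment (word-finally) is not met → [b].

[b]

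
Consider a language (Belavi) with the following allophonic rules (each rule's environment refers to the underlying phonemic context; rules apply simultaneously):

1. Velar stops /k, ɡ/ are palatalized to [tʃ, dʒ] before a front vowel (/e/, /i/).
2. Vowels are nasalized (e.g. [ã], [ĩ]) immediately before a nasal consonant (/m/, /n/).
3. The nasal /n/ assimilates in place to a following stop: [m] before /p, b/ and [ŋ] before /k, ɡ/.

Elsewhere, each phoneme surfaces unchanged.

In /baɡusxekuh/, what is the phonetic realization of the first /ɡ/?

[ɡ]

/ɡ/ — between /a/ and /u/; rule 1 does not apply here → [ɡ].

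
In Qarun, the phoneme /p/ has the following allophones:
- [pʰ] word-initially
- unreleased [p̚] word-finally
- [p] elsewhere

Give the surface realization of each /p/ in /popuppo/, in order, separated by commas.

Occurrence 1 (position 1): word-initially → [pʰ].
Occurrence 2 (position 3): no conditioning environment matches → elsewhere allophone [p].
Occurrence 3 (position 5): no conditioning environment matches → elsewhere allophone [p].
Occurrence 4 (position 6): no conditioning environment matches → elsewhere allophone [p].

[pʰ], [p], [p], [p]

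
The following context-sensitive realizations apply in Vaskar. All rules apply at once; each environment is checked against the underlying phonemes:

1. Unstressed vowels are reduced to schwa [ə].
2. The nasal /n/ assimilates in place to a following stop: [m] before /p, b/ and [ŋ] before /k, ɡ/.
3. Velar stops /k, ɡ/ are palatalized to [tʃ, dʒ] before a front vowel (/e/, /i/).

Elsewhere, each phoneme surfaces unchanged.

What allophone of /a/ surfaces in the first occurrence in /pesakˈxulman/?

/a/ (between /s/ and /k/) occurs in an unstressed syllable → [ə] by rule 1.

[ə]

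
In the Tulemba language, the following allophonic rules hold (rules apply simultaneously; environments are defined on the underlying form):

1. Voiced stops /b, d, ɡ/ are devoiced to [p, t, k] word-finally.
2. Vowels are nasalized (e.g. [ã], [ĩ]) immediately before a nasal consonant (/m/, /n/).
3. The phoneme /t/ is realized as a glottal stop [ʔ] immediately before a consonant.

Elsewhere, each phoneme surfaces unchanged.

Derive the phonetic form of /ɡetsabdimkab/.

[ɡeʔsabdĩmkap]

/ɡ/ (word-initial): rule 1 targets it, but not word-finally → unchanged [ɡ].
/e/ (between /ɡ/ and /t/) is in the target of rule 2 but the environment (before a nasal consonant) is not met → [e].
/t/ — between /e/ and /s/, immediately before a consonant — surfaces as [ʔ] (rule 3).
/s/ (between /t/ and /a/) is unaffected → [s].
/a/ (between /s/ and /b/) is in the target of rule 2 but the environment (before a nasal consonant) is not met → [a].
/b/ (between /a/ and /d/) is in the target of rule 1 but the environment (word-finally) is not met → [b].
/d/ (between /b/ and /i/) is in the target of rule 1 but the environment (word-finally) is not met → [d].
/i/ (between /d/ and /m/) occurs before a nasal consonant → [ĩ] by rule 2.
/m/ stays [m].
/k/ stays [k].
/a/ (between /k/ and /b/) fails the environment for rule 2, so it stays [a].
/b/ — word-final, word-finally — surfaces as [p] (rule 1).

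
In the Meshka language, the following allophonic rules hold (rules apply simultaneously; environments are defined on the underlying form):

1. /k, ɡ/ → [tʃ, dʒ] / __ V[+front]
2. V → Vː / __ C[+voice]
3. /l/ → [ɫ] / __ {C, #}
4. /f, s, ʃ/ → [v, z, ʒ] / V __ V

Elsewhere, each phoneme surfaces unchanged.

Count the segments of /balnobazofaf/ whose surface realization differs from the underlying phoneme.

5

Segments that undergo a rule: /a/ → [aː] (rule 2); /l/ → [ɫ] (rule 3); /o/ → [oː] (rule 2); /a/ → [aː] (rule 2); /f/ → [v] (rule 4).
All other segments surface unchanged.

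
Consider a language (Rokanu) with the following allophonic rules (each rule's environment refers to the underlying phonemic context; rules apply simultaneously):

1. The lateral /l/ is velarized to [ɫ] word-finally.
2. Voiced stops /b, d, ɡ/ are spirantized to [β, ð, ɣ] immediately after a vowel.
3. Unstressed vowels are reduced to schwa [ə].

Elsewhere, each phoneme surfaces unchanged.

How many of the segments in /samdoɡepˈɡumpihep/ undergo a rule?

Segments that undergo a rule: /a/ → [ə] (rule 3); /o/ → [ə] (rule 3); /ɡ/ → [ɣ] (rule 2); /e/ → [ə] (rule 3); /i/ → [ə] (rule 3); /e/ → [ə] (rule 3).
All other segments surface unchanged.

6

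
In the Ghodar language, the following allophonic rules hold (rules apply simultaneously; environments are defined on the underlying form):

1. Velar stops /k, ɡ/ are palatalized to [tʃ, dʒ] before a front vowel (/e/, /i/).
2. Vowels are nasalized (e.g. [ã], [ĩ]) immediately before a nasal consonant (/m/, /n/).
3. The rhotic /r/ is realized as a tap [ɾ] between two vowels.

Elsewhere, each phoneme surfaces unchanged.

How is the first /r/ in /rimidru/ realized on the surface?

[r]

/r/ (word-initial) is in the target of rule 3 but the environment (between two vowels) is not met → [r].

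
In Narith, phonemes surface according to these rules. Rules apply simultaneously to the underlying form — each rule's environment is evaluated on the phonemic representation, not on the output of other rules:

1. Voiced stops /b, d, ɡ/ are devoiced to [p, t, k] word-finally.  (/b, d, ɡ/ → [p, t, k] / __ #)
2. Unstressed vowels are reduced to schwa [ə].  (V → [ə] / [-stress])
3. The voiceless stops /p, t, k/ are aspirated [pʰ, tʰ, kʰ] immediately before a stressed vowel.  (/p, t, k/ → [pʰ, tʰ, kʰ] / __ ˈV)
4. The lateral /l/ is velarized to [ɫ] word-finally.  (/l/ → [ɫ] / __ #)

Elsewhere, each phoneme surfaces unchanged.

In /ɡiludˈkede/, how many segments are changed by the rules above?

4

Segments that undergo a rule: /i/ → [ə] (rule 2); /u/ → [ə] (rule 2); /k/ → [kʰ] (rule 3); /e/ → [ə] (rule 2).
All other segments surface unchanged.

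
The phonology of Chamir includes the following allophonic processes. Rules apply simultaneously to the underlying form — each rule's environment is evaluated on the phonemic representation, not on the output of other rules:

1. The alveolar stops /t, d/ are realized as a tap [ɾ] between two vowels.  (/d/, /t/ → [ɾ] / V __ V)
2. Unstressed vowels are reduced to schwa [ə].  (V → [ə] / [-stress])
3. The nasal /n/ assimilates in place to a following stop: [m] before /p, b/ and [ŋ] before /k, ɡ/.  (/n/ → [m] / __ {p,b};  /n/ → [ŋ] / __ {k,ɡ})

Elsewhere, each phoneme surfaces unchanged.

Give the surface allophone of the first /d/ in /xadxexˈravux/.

/d/ — between /a/ and /x/; rule 1 does not apply here → [d].

[d]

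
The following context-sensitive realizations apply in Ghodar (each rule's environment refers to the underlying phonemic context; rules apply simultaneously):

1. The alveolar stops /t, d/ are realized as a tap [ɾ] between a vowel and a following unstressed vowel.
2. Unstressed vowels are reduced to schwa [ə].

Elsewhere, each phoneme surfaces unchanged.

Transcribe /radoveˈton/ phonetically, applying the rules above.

/r/ (word-initial) is unaffected → [r].
/a/ (between /r/ and /d/) occurs in an unstressed syllable → [ə] by rule 2.
Rule 1 applies to /d/ (between /a/ and /o/: between a vowel and a following unstressed vowel) → [ɾ].
/o/ — between /d/ and /v/, in an unstressed syllable — surfaces as [ə] (rule 2).
/v/ (between /o/ and /e/): no rule targets it → [v].
/e/ (between /v/ and /t/) occurs in an unstressed syllable → [ə] by rule 2.
/t/ (between /e/ and /o/) is in the target of rule 1 but the environment (between a vowel and a following unstressed vowel) is not met → [t].
/o/ (between /t/ and /n/) fails the environment for rule 2, so it stays [o].
/n/ — not in any rule's target class → [n].

[rəɾəvəˈton]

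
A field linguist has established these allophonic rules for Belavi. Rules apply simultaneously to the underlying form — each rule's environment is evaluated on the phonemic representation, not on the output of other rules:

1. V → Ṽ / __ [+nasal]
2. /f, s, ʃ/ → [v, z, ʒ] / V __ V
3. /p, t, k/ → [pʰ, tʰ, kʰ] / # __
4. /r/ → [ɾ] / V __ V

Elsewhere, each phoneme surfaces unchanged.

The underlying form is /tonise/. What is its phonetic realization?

/t/ — word-initial, word-initially — surfaces as [tʰ] (rule 3).
/o/ (between /t/ and /n/) occurs before a nasal consonant → [õ] by rule 1.
/i/ (between /n/ and /s/) is in the target of rule 1 but the environment (before a nasal consonant) is not met → [i].
/s/ (between /i/ and /e/) occurs between two vowels → [z] by rule 2.
/e/ (word-final): rule 1 targets it, but not before a nasal consonant → unchanged [e].

[tʰõnize]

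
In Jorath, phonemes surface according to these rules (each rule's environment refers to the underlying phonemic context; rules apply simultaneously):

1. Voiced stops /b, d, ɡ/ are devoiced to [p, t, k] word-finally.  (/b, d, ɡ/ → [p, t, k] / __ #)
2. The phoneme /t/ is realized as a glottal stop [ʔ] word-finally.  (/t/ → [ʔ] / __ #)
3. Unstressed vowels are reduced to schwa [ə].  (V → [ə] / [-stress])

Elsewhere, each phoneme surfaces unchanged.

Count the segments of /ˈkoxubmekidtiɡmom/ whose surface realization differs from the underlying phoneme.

Segments that undergo a rule: /u/ → [ə] (rule 3); /e/ → [ə] (rule 3); /i/ → [ə] (rule 3); /i/ → [ə] (rule 3); /o/ → [ə] (rule 3).
All other segments surface unchanged.

5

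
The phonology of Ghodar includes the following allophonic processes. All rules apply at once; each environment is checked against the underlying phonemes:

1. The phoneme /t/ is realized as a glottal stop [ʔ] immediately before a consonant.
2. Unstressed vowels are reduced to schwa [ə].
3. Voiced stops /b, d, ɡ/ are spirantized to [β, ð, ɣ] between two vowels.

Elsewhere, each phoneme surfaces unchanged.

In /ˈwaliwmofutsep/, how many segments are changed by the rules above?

5

Segments that undergo a rule: /i/ → [ə] (rule 2); /o/ → [ə] (rule 2); /u/ → [ə] (rule 2); /t/ → [ʔ] (rule 1); /e/ → [ə] (rule 2).
All other segments surface unchanged.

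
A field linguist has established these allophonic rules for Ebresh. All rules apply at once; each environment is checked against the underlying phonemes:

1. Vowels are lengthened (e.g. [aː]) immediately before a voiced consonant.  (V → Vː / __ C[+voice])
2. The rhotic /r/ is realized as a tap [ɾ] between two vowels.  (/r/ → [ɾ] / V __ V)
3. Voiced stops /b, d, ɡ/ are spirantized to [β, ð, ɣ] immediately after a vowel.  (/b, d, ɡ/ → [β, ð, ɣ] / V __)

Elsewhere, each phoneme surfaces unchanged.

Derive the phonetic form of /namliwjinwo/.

[naːmliːwjiːnwo]

/a/ (between /n/ and /m/) occurs before a voiced consonant → [aː] by rule 1.
/i/ — between /l/ and /w/, before a voiced consonant — surfaces as [iː] (rule 1).
/i/ (between /j/ and /n/): before a voiced consonant, so rule 1 applies → [iː].
/o/ (word-final) fails the environment for rule 1, so it stays [o].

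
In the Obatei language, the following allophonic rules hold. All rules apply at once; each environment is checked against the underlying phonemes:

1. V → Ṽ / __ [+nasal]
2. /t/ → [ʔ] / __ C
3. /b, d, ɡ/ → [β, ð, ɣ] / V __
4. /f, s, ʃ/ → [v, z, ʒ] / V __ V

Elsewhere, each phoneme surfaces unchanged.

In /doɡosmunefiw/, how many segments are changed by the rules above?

Segments that undergo a rule: /ɡ/ → [ɣ] (rule 3); /u/ → [ũ] (rule 1); /f/ → [v] (rule 4).
All other segments surface unchanged.

3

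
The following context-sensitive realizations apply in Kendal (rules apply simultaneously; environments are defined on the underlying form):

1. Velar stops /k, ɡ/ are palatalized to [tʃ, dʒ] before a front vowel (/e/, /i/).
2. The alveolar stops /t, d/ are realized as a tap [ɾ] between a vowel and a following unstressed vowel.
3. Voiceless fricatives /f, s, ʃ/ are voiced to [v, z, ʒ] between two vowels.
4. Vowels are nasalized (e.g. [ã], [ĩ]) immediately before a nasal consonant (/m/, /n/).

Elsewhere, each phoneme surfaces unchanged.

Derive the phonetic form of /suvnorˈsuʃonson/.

/s/ (word-initial) fails the environment for rule 3, so it stays [s].
/u/ — between /s/ and /v/; rule 4 does not apply here → [u].
/v/ (between /u/ and /n/): no rule targets it → [v].
/n/ stays [n].
/o/ (between /n/ and /r/): rule 4 targets it, but not before a nasal consonant → unchanged [o].
/r/ (between /o/ and /s/) is unaffected → [r].
/s/ (between /r/ and /u/) fails the environment for rule 3, so it stays [s].
/u/ — between /s/ and /ʃ/; rule 4 does not apply here → [u].
/ʃ/ (between /u/ and /o/) occurs between two vowels → [ʒ] by rule 3.
/o/ meets the environment for rule 4 (before a nasal consonant) → [õ].
/n/ (between /o/ and /s/) is unaffected → [n].
/s/ (between /n/ and /o/) is in the target of rule 3 but the environment (between two vowels) is not met → [s].
/o/ (between /s/ and /n/): before a nasal consonant, so rule 4 applies → [õ].
/n/ stays [n].

[suvnorˈsuʒõnsõn]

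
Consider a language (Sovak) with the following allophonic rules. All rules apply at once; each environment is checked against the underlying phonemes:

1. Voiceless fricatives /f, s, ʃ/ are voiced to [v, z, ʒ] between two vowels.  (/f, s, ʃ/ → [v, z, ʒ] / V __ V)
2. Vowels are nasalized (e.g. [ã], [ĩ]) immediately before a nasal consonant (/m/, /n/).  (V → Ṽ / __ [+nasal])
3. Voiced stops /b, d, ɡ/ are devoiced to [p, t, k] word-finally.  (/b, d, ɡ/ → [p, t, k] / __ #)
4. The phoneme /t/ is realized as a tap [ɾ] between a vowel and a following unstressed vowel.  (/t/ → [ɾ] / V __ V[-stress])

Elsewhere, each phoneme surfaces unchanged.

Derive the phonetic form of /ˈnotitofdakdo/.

[ˈnoɾiɾofdakdo]

/n/ (word-initial) is unaffected → [n].
/o/ — between /n/ and /t/; rule 2 does not apply here → [o].
Rule 4 applies to /t/ (between /o/ and /i/: between a vowel and a following unstressed vowel) → [ɾ].
/i/ (between /t/ and /t/) fails the environment for rule 2, so it stays [i].
/t/ (between /i/ and /o/) occurs between a vowel and a following unstressed vowel → [ɾ] by rule 4.
/o/ (between /t/ and /f/) fails the environment for rule 2, so it stays [o].
/f/ (between /o/ and /d/): rule 1 targets it, but not between two vowels → unchanged [f].
/d/ (between /f/ and /a/) fails the environment for rule 3, so it stays [d].
/a/ (between /d/ and /k/) is in the target of rule 2 but the environment (before a nasal consonant) is not met → [a].
/k/ stays [k].
/d/ — between /k/ and /o/; rule 3 does not apply here → [d].
/o/ (word-final) is in the target of rule 2 but the environment (before a nasal consonant) is not met → [o].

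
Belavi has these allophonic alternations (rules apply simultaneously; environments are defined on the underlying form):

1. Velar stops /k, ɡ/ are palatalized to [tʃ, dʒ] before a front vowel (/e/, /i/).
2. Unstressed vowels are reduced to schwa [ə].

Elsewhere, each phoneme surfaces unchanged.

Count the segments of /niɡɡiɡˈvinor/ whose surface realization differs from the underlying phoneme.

Segments that undergo a rule: /i/ → [ə] (rule 2); /ɡ/ → [dʒ] (rule 1); /i/ → [ə] (rule 2); /o/ → [ə] (rule 2).
All other segments surface unchanged.

4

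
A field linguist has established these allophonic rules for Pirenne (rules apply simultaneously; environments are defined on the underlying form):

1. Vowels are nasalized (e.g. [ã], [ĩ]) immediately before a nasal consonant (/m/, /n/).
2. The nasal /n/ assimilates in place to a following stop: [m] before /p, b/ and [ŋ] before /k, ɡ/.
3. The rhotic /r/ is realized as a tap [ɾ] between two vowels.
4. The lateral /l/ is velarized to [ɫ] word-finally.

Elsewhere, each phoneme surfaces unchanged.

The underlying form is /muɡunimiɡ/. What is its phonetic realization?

[muɡũnĩmiɡ]

/m/ stays [m].
/u/ (between /m/ and /ɡ/): rule 1 targets it, but not before a nasal consonant → unchanged [u].
/ɡ/ (between /u/ and /u/): no rule targets it → [ɡ].
/u/ (between /ɡ/ and /n/): before a nasal consonant, so rule 1 applies → [ũ].
/n/ (between /u/ and /i/) fails the environment for rule 2, so it stays [n].
/i/ (between /n/ and /m/) occurs before a nasal consonant → [ĩ] by rule 1.
/m/ (between /i/ and /i/) is unaffected → [m].
/i/ — between /m/ and /ɡ/; rule 1 does not apply here → [i].
/ɡ/ (word-final) is unaffected → [ɡ].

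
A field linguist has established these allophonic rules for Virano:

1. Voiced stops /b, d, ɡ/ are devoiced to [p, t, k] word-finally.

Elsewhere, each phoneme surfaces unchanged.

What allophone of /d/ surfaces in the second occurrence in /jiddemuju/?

/d/ — between /d/ and /e/; rule 1 does not apply here → [d].

[d]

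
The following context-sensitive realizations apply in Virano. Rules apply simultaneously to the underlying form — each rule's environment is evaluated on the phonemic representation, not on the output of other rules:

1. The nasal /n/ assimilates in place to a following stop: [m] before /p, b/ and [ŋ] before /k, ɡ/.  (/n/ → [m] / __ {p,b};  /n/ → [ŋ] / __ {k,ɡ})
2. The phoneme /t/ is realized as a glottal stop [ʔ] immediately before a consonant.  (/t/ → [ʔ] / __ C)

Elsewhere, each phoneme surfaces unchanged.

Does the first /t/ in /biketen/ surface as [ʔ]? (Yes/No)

/t/ (between /e/ and /e/) fails the environment for rule 2, so it stays [t].
The actual realization is [t], not [ʔ].

No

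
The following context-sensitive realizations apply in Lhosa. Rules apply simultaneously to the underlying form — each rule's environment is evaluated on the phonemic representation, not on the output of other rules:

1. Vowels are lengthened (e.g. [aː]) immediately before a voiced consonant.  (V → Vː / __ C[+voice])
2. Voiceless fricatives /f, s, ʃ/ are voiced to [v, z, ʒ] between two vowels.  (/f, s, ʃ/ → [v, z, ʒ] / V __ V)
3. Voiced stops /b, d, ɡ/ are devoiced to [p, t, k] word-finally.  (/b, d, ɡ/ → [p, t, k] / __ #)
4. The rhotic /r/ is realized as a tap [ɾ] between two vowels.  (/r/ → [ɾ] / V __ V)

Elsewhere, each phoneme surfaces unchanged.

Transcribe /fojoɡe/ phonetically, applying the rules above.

[foːjoːɡe]

/f/ — word-initial; rule 2 does not apply here → [f].
/o/ meets the environment for rule 1 (before a voiced consonant) → [oː].
/j/ (between /o/ and /o/) is unaffected → [j].
Rule 1 applies to /o/ (between /j/ and /ɡ/: before a voiced consonant) → [oː].
/ɡ/ (between /o/ and /e/): rule 3 targets it, but not word-finally → unchanged [ɡ].
/e/ (word-final) is in the target of rule 1 but the environment (before a voiced consonant) is not met → [e].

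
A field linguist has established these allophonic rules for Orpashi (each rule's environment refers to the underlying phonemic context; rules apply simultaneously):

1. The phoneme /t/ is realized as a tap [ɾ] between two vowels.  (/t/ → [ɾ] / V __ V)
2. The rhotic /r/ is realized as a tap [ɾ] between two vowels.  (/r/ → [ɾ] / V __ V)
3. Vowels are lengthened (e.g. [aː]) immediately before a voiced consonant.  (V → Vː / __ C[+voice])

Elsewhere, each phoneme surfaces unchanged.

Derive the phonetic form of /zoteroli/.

/o/ (between /z/ and /t/) is in the target of rule 3 but the environment (before a voiced consonant) is not met → [o].
/t/ — between /o/ and /e/, between two vowels — surfaces as [ɾ] (rule 1).
/e/ — between /t/ and /r/, before a voiced consonant — surfaces as [eː] (rule 3).
/r/ (between /e/ and /o/): between two vowels, so rule 2 applies → [ɾ].
/o/ (between /r/ and /l/) occurs before a voiced consonant → [oː] by rule 3.
/i/ (word-final): rule 3 targets it, but not before a voiced consonant → unchanged [i].

[zoɾeːɾoːli]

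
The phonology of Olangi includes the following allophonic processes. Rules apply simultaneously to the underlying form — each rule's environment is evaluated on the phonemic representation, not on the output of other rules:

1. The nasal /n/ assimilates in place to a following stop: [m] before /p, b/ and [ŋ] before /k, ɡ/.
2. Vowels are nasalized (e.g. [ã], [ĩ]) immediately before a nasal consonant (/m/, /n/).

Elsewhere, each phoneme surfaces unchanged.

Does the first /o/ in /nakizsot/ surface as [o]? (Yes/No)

Yes

/o/ (between /s/ and /t/) fails the environment for rule 2, so it stays [o].
The actual realization is [o], which matches [o].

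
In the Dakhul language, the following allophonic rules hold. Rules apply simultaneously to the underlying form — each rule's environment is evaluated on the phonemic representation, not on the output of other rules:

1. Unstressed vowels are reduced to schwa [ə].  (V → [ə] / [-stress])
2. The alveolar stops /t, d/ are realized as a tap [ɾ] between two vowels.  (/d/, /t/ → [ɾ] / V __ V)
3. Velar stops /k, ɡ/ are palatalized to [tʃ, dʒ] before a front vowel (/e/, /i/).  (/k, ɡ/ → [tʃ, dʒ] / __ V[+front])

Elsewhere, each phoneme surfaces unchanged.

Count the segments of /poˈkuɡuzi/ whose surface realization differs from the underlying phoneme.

Segments that undergo a rule: /o/ → [ə] (rule 1); /u/ → [ə] (rule 1); /i/ → [ə] (rule 1).
All other segments surface unchanged.

3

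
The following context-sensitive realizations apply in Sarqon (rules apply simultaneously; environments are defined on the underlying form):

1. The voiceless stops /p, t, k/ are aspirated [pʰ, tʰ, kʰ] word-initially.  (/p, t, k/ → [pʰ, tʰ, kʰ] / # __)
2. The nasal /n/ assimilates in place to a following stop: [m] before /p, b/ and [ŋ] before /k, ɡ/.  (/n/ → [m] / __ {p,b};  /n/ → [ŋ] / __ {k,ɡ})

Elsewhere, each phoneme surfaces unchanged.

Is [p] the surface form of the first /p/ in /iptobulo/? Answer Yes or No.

Yes

/p/ (between /i/ and /t/) fails the environment for rule 1, so it stays [p].
The actual realization is [p], which matches [p].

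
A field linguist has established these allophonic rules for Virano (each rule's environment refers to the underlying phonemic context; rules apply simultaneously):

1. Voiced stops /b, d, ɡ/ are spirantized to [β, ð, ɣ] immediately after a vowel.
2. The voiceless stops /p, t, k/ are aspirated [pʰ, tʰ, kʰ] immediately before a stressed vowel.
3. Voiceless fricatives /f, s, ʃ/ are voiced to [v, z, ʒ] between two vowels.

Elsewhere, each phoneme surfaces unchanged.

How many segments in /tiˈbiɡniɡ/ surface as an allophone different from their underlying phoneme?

Segments that undergo a rule: /b/ → [β] (rule 1); /ɡ/ → [ɣ] (rule 1); /ɡ/ → [ɣ] (rule 1).
All other segments surface unchanged.

3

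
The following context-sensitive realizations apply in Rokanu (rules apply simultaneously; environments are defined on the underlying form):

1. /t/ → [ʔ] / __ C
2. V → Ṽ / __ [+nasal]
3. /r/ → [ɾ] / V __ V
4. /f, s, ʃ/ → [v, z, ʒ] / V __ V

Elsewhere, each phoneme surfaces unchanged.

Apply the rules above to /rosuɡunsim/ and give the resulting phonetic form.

/r/ (word-initial) is in the target of rule 3 but the environment (between two vowels) is not met → [r].
/o/ (between /r/ and /s/): rule 2 targets it, but not before a nasal consonant → unchanged [o].
/s/ — between /o/ and /u/, between two vowels — surfaces as [z] (rule 4).
/u/ (between /s/ and /ɡ/) fails the environment for rule 2, so it stays [u].
/ɡ/ — not in any rule's target class → [ɡ].
/u/ — between /ɡ/ and /n/, before a nasal consonant — surfaces as [ũ] (rule 2).
/n/ — not in any rule's target class → [n].
/s/ — between /n/ and /i/; rule 4 does not apply here → [s].
/i/ — between /s/ and /m/, before a nasal consonant — surfaces as [ĩ] (rule 2).
/m/ (word-final) is unaffected → [m].

[rozuɡũnsĩm]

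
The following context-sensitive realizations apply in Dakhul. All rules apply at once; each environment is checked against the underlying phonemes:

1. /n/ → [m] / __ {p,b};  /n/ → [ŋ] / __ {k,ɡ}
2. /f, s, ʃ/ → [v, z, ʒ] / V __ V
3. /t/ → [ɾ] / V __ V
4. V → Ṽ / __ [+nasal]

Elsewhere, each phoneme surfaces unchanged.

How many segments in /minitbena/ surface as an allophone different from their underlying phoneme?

2

Segments that undergo a rule: /i/ → [ĩ] (rule 4); /e/ → [ẽ] (rule 4).
All other segments surface unchanged.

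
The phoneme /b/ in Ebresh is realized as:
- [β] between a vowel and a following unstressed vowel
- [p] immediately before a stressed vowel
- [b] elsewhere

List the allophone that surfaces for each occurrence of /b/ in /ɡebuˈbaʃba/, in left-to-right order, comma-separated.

[β], [p], [b]

Occurrence 1 (position 3): between a vowel and a following unstressed vowel → [β].
Occurrence 2 (position 5): immediately before a stressed vowel → [p].
Occurrence 3 (position 8): no conditioning environment matches → elsewhere allophone [b].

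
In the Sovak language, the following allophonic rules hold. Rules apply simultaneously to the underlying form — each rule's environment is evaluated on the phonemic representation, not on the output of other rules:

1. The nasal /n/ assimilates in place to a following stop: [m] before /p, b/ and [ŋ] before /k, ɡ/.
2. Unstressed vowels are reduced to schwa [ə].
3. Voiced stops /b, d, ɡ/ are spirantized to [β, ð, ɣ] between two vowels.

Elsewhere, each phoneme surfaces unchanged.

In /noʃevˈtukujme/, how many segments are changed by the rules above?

4

Segments that undergo a rule: /o/ → [ə] (rule 2); /e/ → [ə] (rule 2); /u/ → [ə] (rule 2); /e/ → [ə] (rule 2).
All other segments surface unchanged.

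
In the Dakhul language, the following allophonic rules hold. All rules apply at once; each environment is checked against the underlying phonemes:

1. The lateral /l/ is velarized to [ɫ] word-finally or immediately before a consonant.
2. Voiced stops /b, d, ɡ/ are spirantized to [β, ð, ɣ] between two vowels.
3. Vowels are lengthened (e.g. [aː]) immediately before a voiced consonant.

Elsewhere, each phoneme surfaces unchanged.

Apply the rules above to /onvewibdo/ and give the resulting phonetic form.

/o/ meets the environment for rule 3 (before a voiced consonant) → [oː].
/e/ (between /v/ and /w/): before a voiced consonant, so rule 3 applies → [eː].
/i/ (between /w/ and /b/): before a voiced consonant, so rule 3 applies → [iː].
/b/ (between /i/ and /d/) is in the target of rule 2 but the environment (between two vowels) is not met → [b].
/d/ (between /b/ and /o/): rule 2 targets it, but not between two vowels → unchanged [d].
/o/ (word-final): rule 3 targets it, but not before a voiced consonant → unchanged [o].

[oːnveːwiːbdo]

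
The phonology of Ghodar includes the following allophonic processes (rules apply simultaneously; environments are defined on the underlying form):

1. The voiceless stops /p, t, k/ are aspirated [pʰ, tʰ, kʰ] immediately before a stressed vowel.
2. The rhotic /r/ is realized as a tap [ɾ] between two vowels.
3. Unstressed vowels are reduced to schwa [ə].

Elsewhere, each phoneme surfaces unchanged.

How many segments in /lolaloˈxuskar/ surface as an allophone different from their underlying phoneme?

4

Segments that undergo a rule: /o/ → [ə] (rule 3); /a/ → [ə] (rule 3); /o/ → [ə] (rule 3); /a/ → [ə] (rule 3).
All other segments surface unchanged.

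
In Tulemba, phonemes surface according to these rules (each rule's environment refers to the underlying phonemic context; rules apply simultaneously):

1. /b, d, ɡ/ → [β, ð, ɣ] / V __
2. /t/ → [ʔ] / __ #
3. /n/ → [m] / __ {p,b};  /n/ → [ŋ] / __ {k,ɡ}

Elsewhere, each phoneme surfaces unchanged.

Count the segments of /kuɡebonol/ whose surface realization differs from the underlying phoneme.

Segments that undergo a rule: /ɡ/ → [ɣ] (rule 1); /b/ → [β] (rule 1).
All other segments surface unchanged.

2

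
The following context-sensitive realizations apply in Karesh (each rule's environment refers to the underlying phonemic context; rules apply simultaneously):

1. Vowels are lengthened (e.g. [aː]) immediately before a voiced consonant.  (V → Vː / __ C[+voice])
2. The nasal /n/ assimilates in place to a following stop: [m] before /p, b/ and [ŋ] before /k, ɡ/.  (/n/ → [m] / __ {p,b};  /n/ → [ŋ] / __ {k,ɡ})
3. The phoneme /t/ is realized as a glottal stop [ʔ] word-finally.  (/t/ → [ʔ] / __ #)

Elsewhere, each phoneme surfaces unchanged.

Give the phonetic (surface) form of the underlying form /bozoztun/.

/o/ meets the environment for rule 1 (before a voiced consonant) → [oː].
Rule 1 applies to /o/ (between /z/ and /z/: before a voiced consonant) → [oː].
/t/ (between /z/ and /u/) fails the environment for rule 3, so it stays [t].
Rule 1 applies to /u/ (between /t/ and /n/: before a voiced consonant) → [uː].
/n/ (word-final) fails the environment for rule 2, so it stays [n].

[boːzoːztuːn]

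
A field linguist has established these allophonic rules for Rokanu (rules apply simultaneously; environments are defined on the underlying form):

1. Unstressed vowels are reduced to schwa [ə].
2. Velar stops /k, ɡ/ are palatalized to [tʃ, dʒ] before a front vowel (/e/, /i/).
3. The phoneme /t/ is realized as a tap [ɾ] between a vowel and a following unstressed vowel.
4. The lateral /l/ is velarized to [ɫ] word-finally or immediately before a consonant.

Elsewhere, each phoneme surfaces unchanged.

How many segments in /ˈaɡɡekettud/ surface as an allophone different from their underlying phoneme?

Segments that undergo a rule: /ɡ/ → [dʒ] (rule 2); /e/ → [ə] (rule 1); /k/ → [tʃ] (rule 2); /e/ → [ə] (rule 1); /u/ → [ə] (rule 1).
All other segments surface unchanged.

5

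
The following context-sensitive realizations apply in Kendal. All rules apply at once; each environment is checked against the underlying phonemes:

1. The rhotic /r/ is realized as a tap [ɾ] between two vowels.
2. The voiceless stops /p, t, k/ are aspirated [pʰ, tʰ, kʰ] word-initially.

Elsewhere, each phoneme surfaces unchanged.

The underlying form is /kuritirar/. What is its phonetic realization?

[kʰuɾitiɾar]

/k/ (word-initial) occurs word-initially → [kʰ] by rule 2.
/u/ — not in any rule's target class → [u].
Rule 1 applies to /r/ (between /u/ and /i/: between two vowels) → [ɾ].
/i/ stays [i].
/t/ (between /i/ and /i/): rule 2 targets it, but not word-initially → unchanged [t].
/i/ (between /t/ and /r/) is unaffected → [i].
/r/ — between /i/ and /a/, between two vowels — surfaces as [ɾ] (rule 1).
/a/ stays [a].
/r/ (word-final) is in the target of rule 1 but the environment (between two vowels) is not met → [r].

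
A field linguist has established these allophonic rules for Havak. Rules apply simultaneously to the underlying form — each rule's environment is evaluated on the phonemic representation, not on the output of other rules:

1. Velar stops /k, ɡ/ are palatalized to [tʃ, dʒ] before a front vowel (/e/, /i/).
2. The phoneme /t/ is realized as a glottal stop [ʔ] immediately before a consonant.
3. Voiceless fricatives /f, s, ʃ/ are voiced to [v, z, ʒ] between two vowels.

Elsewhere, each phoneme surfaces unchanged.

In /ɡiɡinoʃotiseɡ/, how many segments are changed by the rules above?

4

Segments that undergo a rule: /ɡ/ → [dʒ] (rule 1); /ɡ/ → [dʒ] (rule 1); /ʃ/ → [ʒ] (rule 3); /s/ → [z] (rule 3).
All other segments surface unchanged.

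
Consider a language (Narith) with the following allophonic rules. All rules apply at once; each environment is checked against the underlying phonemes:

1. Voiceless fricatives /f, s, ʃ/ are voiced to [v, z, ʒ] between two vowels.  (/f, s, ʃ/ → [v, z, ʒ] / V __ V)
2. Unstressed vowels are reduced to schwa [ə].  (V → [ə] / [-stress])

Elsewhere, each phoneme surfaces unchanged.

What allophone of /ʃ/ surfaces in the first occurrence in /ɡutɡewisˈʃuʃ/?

/ʃ/ (between /s/ and /u/) fails the environment for rule 1, so it stays [ʃ].

[ʃ]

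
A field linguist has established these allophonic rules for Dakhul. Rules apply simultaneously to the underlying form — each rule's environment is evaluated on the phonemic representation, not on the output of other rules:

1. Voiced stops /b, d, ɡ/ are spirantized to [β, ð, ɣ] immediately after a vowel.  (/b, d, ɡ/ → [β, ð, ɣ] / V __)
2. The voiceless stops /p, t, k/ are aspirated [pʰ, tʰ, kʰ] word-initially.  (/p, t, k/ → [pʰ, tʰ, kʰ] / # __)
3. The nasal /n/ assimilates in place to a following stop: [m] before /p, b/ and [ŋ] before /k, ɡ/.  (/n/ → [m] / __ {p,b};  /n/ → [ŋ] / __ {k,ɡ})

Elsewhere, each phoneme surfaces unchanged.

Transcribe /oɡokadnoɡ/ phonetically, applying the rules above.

[oɣokaðnoɣ]

/o/ — not in any rule's target class → [o].
/ɡ/ — between /o/ and /o/, immediately after a vowel — surfaces as [ɣ] (rule 1).
/o/ (between /ɡ/ and /k/): no rule targets it → [o].
/k/ (between /o/ and /a/) fails the environment for rule 2, so it stays [k].
/a/ stays [a].
Rule 1 applies to /d/ (between /a/ and /n/: immediately after a vowel) → [ð].
/n/ (between /d/ and /o/) fails the environment for rule 3, so it stays [n].
/o/ (between /n/ and /ɡ/): no rule targets it → [o].
/ɡ/ meets the environment for rule 1 (immediately after a vowel) → [ɣ].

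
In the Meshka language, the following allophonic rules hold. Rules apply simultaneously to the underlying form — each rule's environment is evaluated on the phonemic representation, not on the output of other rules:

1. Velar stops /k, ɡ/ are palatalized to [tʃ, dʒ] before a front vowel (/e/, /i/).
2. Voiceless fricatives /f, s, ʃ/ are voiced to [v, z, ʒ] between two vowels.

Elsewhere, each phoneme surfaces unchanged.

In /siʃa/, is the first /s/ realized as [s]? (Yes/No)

/s/ (word-initial): rule 2 targets it, but not between two vowels → unchanged [s].
The actual realization is [s], which matches [s].

Yes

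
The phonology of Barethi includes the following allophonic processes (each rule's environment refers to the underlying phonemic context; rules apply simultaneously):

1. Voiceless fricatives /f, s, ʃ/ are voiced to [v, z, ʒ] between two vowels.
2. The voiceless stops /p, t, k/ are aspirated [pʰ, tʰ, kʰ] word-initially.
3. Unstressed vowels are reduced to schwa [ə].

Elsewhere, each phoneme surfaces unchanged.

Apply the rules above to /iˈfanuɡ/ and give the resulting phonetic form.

/i/ (word-initial): in an unstressed syllable, so rule 3 applies → [ə].
Rule 1 applies to /f/ (between /i/ and /a/: between two vowels) → [v].
/a/ (between /f/ and /n/): rule 3 targets it, but not in an unstressed syllable → unchanged [a].
/n/ stays [n].
/u/ — between /n/ and /ɡ/, in an unstressed syllable — surfaces as [ə] (rule 3).
/ɡ/ (word-final) is unaffected → [ɡ].

[əˈvanəɡ]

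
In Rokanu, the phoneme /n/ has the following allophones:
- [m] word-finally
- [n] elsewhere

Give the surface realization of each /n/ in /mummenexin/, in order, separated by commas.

[n], [m]

Occurrence 1 (position 6): no conditioning environment matches → elsewhere allophone [n].
Occurrence 2 (position 10): word-finally → [m].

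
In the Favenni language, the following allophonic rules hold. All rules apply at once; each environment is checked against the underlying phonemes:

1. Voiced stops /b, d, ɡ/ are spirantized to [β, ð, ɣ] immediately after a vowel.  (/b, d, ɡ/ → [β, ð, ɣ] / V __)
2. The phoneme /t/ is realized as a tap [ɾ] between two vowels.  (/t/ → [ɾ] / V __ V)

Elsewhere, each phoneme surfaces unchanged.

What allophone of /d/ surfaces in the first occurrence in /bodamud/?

/d/ meets the environment for rule 1 (immediately after a vowel) → [ð].

[ð]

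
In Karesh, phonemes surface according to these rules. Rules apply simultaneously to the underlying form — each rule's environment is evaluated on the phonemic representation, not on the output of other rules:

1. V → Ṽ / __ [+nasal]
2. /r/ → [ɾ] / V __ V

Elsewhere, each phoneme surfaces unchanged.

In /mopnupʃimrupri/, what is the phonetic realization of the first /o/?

[o]

/o/ — between /m/ and /p/; rule 1 does not apply here → [o].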